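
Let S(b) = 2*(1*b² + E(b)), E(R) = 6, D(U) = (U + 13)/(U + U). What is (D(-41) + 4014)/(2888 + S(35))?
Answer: 82294/109675 ≈ 0.75034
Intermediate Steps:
D(U) = (13 + U)/(2*U) (D(U) = (13 + U)/((2*U)) = (13 + U)*(1/(2*U)) = (13 + U)/(2*U))
S(b) = 12 + 2*b² (S(b) = 2*(1*b² + 6) = 2*(b² + 6) = 2*(6 + b²) = 12 + 2*b²)
(D(-41) + 4014)/(2888 + S(35)) = ((½)*(13 - 41)/(-41) + 4014)/(2888 + (12 + 2*35²)) = ((½)*(-1/41)*(-28) + 4014)/(2888 + (12 + 2*1225)) = (14/41 + 4014)/(2888 + (12 + 2450)) = 164588/(41*(2888 + 2462)) = (164588/41)/5350 = (164588/41)*(1/5350) = 82294/109675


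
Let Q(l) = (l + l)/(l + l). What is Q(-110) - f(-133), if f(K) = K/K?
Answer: 0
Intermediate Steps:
Q(l) = 1 (Q(l) = (2*l)/((2*l)) = (2*l)*(1/(2*l)) = 1)
f(K) = 1
Q(-110) - f(-133) = 1 - 1*1 = 1 - 1 = 0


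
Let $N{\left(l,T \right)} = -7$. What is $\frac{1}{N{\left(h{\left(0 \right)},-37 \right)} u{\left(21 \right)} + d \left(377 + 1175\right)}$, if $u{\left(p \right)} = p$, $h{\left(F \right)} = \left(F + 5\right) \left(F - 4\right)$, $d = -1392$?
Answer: $- \frac{1}{2160531} \approx -4.6285 \cdot 10^{-7}$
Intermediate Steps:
$h{\left(F \right)} = \left(-4 + F\right) \left(5 + F\right)$ ($h{\left(F \right)} = \left(5 + F\right) \left(-4 + F\right) = \left(-4 + F\right) \left(5 + F\right)$)
$\frac{1}{N{\left(h{\left(0 \right)},-37 \right)} u{\left(21 \right)} + d \left(377 + 1175\right)} = \frac{1}{\left(-7\right) 21 - 1392 \left(377 + 1175\right)} = \frac{1}{-147 - 2160384} = \frac{1}{-2160531} = - \frac{1}{2160531}$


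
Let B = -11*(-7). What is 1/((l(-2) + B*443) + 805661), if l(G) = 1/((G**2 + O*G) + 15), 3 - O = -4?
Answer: 5/4198861 ≈ 1.1908e-6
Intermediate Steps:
O = 7 (O = 3 - 1*(-4) = 3 + 4 = 7)
B = 77
l(G) = 1/(15 + G**2 + 7*G) (l(G) = 1/((G**2 + 7*G) + 15) = 1/(15 + G**2 + 7*G))
1/((l(-2) + B*443) + 805661) = 1/((1/(15 + (-2)**2 + 7*(-2)) + 77*443) + 805661) = 1/((1/(15 + 4 - 14) + 34111) + 805661) = 1/((1/5 + 34111) + 805661) = 1/(170556/5 + 805661) = 1/(4198861/5) = 5/4198861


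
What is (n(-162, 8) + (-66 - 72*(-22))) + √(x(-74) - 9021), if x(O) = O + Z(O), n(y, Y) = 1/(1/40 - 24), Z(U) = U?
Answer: 1455722/959 + I*√9169 ≈ 1518.0 + 95.755*I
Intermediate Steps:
n(y, Y) = -40/959 (n(y, Y) = 1/(1/40 - 24) = 1/(-959/40) = -40/959)
x(O) = 2*O (x(O) = O + O = 2*O)
(n(-162, 8) + (-66 - 72*(-22))) + √(x(-74) - 9021) = (-40/959 + (-66 - 72*(-22))) + √(2*(-74) - 9021) = (-40/959 + (-66 + 1584)) + √(-148 - 9021) = (-40/959 + 1518) + √(-9169) = 1455722/959 + I*√9169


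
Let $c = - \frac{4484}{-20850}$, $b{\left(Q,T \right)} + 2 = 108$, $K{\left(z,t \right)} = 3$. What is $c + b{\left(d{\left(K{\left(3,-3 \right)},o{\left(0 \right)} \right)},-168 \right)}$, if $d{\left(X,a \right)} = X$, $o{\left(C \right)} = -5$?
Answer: $\frac{1107292}{10425} \approx 106.22$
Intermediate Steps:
$b{\left(Q,T \right)} = 106$ ($b{\left(Q,T \right)} = -2 + 108 = 106$)
$c = \frac{2242}{10425}$ ($c = \left(-4484\right) \left(- \frac{1}{20850}\right) = \frac{2242}{10425} \approx 0.21506$)
$c + b{\left(d{\left(K{\left(3,-3 \right)},o{\left(0 \right)} \right)},-168 \right)} = \frac{2242}{10425} + 106 = \frac{1107292}{10425}$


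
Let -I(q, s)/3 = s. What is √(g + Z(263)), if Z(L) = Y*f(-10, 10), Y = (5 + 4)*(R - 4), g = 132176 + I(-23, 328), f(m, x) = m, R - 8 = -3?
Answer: √131102 ≈ 362.08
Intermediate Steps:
R = 5 (R = 8 - 3 = 5)
I(q, s) = -3*s
g = 131192 (g = 132176 - 3*328 = 132176 - 984 = 131192)
Y = 9 (Y = (5 + 4)*(5 - 4) = 9*1 = 9)
Z(L) = -90 (Z(L) = 9*(-10) = -90)
√(g + Z(263)) = √(131192 - 90) = √131102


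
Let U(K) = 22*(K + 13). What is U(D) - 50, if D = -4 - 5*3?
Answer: -182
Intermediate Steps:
D = -19 (D = -4 - 15 = -19)
U(K) = 286 + 22*K (U(K) = 22*(13 + K) = 286 + 22*K)
U(D) - 50 = (286 + 22*(-19)) - 50 = (286 - 418) - 50 = -132 - 50 = -182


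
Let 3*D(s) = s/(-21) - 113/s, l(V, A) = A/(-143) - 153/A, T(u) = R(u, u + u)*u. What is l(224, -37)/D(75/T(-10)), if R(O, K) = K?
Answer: -11716992/267867457 ≈ -0.043742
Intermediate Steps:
T(u) = 2*u² (T(u) = (u + u)*u = (2*u)*u = 2*u²)
l(V, A) = -153/A - A/143 (l(V, A) = A*(-1/143) - 153/A = -A/143 - 153/A = -153/A - A/143)
D(s) = -113/(3*s) - s/63 (D(s) = (s/(-21) - 113/s)/3 = (s*(-1/21) - 113/s)/3 = (-s/21 - 113/s)/3 = (-113/s - s/21)/3 = -113/(3*s) - s/63)
l(224, -37)/D(75/T(-10)) = (-153/(-37) - 1/143*(-37))/(((-2373 - (75/((2*(-10)²)))²)/(63*((75/((2*(-10)²))))))) = (-153*(-1/37) + 37/143)/(((-2373 - (75/((2*100)))²)/(63*((75/((2*100))))))) = (153/37 + 37/143)/(((-2373 - (75/200)²)/(63*((75/200))))) = 23248/(5291*(((-2373 - (75*(1/200))²)/(63*((75*(1/200))))))) = 23248/(5291*(((-2373 - (3/8)²)/(63*(3/8))))) = 23248/(5291*(((1/63)*(8/3)*(-2373 - 1*9/64)))) = 23248/(5291*(((1/63)*(8/3)*(-2373 - 9/64)))) = 23248/(5291*(((1/63)*(8/3)*(-151881/64)))) = 23248/(5291*(-50627/504)) = (23248/5291)*(-504/50627) = -11716992/267867457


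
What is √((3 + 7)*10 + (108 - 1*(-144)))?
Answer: 4*√22 ≈ 18.762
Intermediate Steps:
√((3 + 7)*10 + (108 - 1*(-144))) = √(10*10 + (108 + 144)) = √(100 + 252) = √352 = 4*√22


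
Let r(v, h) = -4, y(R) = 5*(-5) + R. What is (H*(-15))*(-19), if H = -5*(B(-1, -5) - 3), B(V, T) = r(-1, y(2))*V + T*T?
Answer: -37050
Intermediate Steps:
y(R) = -25 + R
B(V, T) = T² - 4*V (B(V, T) = -4*V + T*T = -4*V + T² = T² - 4*V)
H = -130 (H = -5*(((-5)² - 4*(-1)) - 3) = -5*((25 + 4) - 3) = -5*(29 - 3) = -5*26 = -130)
(H*(-15))*(-19) = -130*(-15)*(-19) = 1950*(-19) = -37050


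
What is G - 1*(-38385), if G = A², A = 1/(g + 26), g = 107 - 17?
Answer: 516508561/13456 ≈ 38385.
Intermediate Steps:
g = 90
A = 1/116 (A = 1/(90 + 26) = 1/116 ≈ 0.0086207)
G = 1/13456 (G = (1/116)² = 1/13456 ≈ 7.4316e-5)
G - 1*(-38385) = 1/13456 - 1*(-38385) = 1/13456 + 38385 = 516508561/13456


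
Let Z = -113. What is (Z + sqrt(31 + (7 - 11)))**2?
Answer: 12796 - 678*sqrt(3) ≈ 11622.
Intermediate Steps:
(Z + sqrt(31 + (7 - 11)))**2 = (-113 + sqrt(31 + (7 - 11)))**2 = (-113 + sqrt(31 - 4))**2 = (-113 + sqrt(27))**2 = (-113 + 3*sqrt(3))**2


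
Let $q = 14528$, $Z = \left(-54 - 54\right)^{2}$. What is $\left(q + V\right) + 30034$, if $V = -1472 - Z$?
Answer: $31426$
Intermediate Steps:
$Z = 11664$ ($Z = \left(-108\right)^{2} = 11664$)
$V = -13136$ ($V = -1472 - 11664 = -13136$)
$\left(q + V\right) + 30034 = \left(14528 - 13136\right) + 30034 = 1392 + 30034 = 31426$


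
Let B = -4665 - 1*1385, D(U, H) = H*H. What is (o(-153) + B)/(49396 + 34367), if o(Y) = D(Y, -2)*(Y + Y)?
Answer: -7274/83763 ≈ -0.086840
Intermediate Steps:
D(U, H) = H²
B = -6050 (B = -4665 - 1385 = -6050)
o(Y) = 8*Y (o(Y) = (-2)²*(Y + Y) = 4*(2*Y) = 8*Y)
(o(-153) + B)/(49396 + 34367) = (8*(-153) - 6050)/(49396 + 34367) = (-1224 - 6050)/83763 = -7274*1/83763 = -7274/83763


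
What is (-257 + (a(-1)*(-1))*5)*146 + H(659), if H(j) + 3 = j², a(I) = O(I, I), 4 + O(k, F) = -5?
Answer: 403326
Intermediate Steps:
O(k, F) = -9 (O(k, F) = -4 - 5 = -9)
a(I) = -9
H(j) = -3 + j²
(-257 + (a(-1)*(-1))*5)*146 + H(659) = (-257 - 9*(-1)*5)*146 + (-3 + 659²) = (-257 + 9*5)*146 + (-3 + 434281) = (-257 + 45)*146 + 434278 = -212*146 + 434278 = -30952 + 434278 = 403326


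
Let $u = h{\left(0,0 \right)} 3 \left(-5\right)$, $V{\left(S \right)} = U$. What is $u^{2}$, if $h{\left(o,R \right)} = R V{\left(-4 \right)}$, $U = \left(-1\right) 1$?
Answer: $0$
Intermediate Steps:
$U = -1$
$V{\left(S \right)} = -1$
$h{\left(o,R \right)} = - R$ ($h{\left(o,R \right)} = R \left(-1\right) = - R$)
$u = 0$ ($u = \left(-1\right) 0 \cdot 3 \left(-5\right) = 0 \cdot 3 \left(-5\right) = 0 \left(-5\right) = 0$)
$u^{2} = 0^{2} = 0$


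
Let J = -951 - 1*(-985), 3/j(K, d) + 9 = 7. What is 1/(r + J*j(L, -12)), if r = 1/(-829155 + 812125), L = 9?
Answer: -17030/868531 ≈ -0.019608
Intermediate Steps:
j(K, d) = -3/2 (j(K, d) = 3/(-9 + 7) = 3/(-2) = 3*(-½) = -3/2)
J = 34 (J = -951 + 985 = 34)
r = -1/17030 (r = 1/(-17030) = -1/17030 ≈ -5.8720e-5)
1/(r + J*j(L, -12)) = 1/(-1/17030 + 34*(-3/2)) = 1/(-1/17030 - 51) = 1/(-868531/17030) = -17030/868531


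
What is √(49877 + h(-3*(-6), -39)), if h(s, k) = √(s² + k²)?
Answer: √(49877 + 3*√205) ≈ 223.43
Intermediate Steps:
h(s, k) = √(k² + s²)
√(49877 + h(-3*(-6), -39)) = √(49877 + √((-39)² + (-3*(-6))²)) = √(49877 + √(1521 + 18²)) = √(49877 + √(1521 + 324)) = √(49877 + √1845) = √(49877 + 3*√205)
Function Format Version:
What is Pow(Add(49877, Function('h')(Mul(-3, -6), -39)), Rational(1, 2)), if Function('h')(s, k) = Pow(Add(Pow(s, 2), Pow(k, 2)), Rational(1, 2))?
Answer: Pow(Add(49877, Mul(3, Pow(205, Rational(1, 2)))), Rational(1, 2)) ≈ 223.43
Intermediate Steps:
Function('h')(s, k) = Pow(Add(Pow(k, 2), Pow(s, 2)), Rational(1, 2))
Pow(Add(49877, Function('h')(Mul(-3, -6), -39)), Rational(1, 2)) = Pow(Add(49877, Pow(Add(Pow(-39, 2), Pow(Mul(-3, -6), 2)), Rational(1, 2))), Rational(1, 2)) = Pow(Add(49877, Pow(Add(1521, Pow(18, 2)), Rational(1, 2))), Rational(1, 2)) = Pow(Add(49877, Pow(Add(1521, 324), Rational(1, 2))), Rational(1, 2)) = Pow(Add(49877, Pow(1845, Rational(1, 2))), Rational(1, 2)) = Pow(Add(49877, Mul(3, Pow(205, Rational(1, 2)))), Rational(1, 2))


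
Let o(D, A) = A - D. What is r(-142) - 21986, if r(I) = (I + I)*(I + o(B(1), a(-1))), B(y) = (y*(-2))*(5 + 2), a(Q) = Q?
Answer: 14650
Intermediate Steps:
B(y) = -14*y (B(y) = -2*y*7 = -14*y)
r(I) = 2*I*(13 + I) (r(I) = (I + I)*(I + (-1 - (-14))) = (2*I)*(I + (-1 - 1*(-14))) = (2*I)*(I + (-1 + 14)) = (2*I)*(I + 13) = (2*I)*(13 + I) = 2*I*(13 + I))
r(-142) - 21986 = 2*(-142)*(13 - 142) - 21986 = 2*(-142)*(-129) - 21986 = 36636 - 21986 = 14650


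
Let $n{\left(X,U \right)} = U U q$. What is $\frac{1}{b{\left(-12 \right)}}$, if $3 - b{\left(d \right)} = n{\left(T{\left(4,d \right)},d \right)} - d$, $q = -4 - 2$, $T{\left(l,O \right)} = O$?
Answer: $\frac{1}{855} \approx 0.0011696$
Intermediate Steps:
$q = -6$
$n{\left(X,U \right)} = - 6 U^{2}$ ($n{\left(X,U \right)} = U U \left(-6\right) = U^{2} \left(-6\right) = - 6 U^{2}$)
$b{\left(d \right)} = 3 + d + 6 d^{2}$ ($b{\left(d \right)} = 3 - \left(- 6 d^{2} - d\right) = 3 - \left(- d - 6 d^{2}\right) = 3 + \left(d + 6 d^{2}\right) = 3 + d + 6 d^{2}$)
$\frac{1}{b{\left(-12 \right)}} = \frac{1}{3 - 12 + 6 \left(-12\right)^{2}} = \frac{1}{3 - 12 + 6 \cdot 144} = \frac{1}{3 - 12 + 864} = \frac{1}{855}$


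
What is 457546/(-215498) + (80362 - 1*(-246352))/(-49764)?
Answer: -803237351/92448642 ≈ -8.6885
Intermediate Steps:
457546/(-215498) + (80362 - 1*(-246352))/(-49764) = 457546*(-1/215498) + (80362 + 246352)*(-1/49764) = -228773/107749 + 326714*(-1/49764) = -228773/107749 - 5633/858 = -803237351/92448642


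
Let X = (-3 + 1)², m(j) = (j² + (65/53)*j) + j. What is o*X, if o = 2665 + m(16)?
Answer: 626804/53 ≈ 11826.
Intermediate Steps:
m(j) = j² + 118*j/53 (m(j) = (j² + (65*(1/53))*j) + j = (j² + 65*j/53) + j = j² + 118*j/53)
X = 4 (X = (-2)² = 4)
o = 156701/53 (o = 2665 + (1/53)*16*(118 + 53*16) = 2665 + (1/53)*16*(118 + 848) = 2665 + (1/53)*16*966 = 2665 + 15456/53 = 156701/53 ≈ 2956.6)
o*X = (156701/53)*4 = 626804/53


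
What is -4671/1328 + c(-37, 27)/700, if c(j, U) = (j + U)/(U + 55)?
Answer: -6703217/1905680 ≈ -3.5175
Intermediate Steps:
c(j, U) = (U + j)/(55 + U)
-4671/1328 + c(-37, 27)/700 = -4671/1328 + ((27 - 37)/(55 + 27))/700 = -4671*1/1328 + (-10/82)*(1/700) = -4671/1328 + ((1/82)*(-10))*(1/700) = -4671/1328 - 5/41*1/700 = -4671/1328 - 1/5740 = -6703217/1905680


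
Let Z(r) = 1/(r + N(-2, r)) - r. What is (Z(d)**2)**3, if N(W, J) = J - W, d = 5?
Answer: 42180533641/2985984 ≈ 14126.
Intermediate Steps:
Z(r) = 1/(2 + 2*r) - r (Z(r) = 1/(r + (r - 1*(-2))) - r = 1/(r + (r + 2)) - r = 1/(r + (2 + r)) - r = 1/(2 + 2*r) - r)
(Z(d)**2)**3 = (((1 - 1*5**2 - 1*5*(2 + 5))/(2*(1 + 5)))**2)**3 = (((1/2)*(1 - 1*25 - 1*5*7)/6)**2)**3 = (((1/2)*(1/6)*(1 - 25 - 35))**2)**3 = (((1/2)*(1/6)*(-59))**2)**3 = ((-59/12)**2)**3 = (3481/144)**3 = 42180533641/2985984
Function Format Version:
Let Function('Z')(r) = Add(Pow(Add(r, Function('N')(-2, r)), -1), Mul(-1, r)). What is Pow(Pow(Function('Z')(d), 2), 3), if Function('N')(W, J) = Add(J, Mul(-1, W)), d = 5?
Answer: Rational(42180533641, 2985984) ≈ 14126.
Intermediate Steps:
Function('Z')(r) = Add(Pow(Add(2, Mul(2, r)), -1), Mul(-1, r)) (Function('Z')(r) = Add(Pow(Add(r, Add(r, Mul(-1, -2))), -1), Mul(-1, r)) = Add(Pow(Add(r, Add(r, 2)), -1), Mul(-1, r)) = Add(Pow(Add(r, Add(2, r)), -1), Mul(-1, r)) = Add(Pow(Add(2, Mul(2, r)), -1), Mul(-1, r)))
Pow(Pow(Function('Z')(d), 2), 3) = Pow(Pow(Mul(Rational(1, 2), Pow(Add(1, 5), -1), Add(1, Mul(-1, Pow(5, 2)), Mul(-1, 5, Add(2, 5)))), 2), 3) = Pow(Pow(Mul(Rational(1, 2), Pow(6, -1), Add(1, Mul(-1, 25), Mul(-1, 5, 7))), 2), 3) = Pow(Pow(Mul(Rational(1, 2), Rational(1, 6), Add(1, -25, -35)), 2), 3) = Pow(Pow(Mul(Rational(1, 2), Rational(1, 6), -59), 2), 3) = Pow(Pow(Rational(-59, 12), 2), 3) = Pow(Rational(3481, 144), 3) = Rational(42180533641, 2985984)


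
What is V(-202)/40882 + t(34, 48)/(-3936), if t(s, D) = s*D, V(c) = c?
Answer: -351638/838081 ≈ -0.41958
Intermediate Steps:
t(s, D) = D*s
V(-202)/40882 + t(34, 48)/(-3936) = -202/40882 + (48*34)/(-3936) = -202*1/40882 + 1632*(-1/3936) = -101/20441 - 17/41 = -351638/838081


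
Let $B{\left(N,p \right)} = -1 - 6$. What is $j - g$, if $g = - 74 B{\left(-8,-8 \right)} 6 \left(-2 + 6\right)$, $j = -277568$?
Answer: $-290000$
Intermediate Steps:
$B{\left(N,p \right)} = -7$ ($B{\left(N,p \right)} = -1 - 6 = -7$)
$g = 12432$ ($g = \left(-74\right) \left(-7\right) 6 \left(-2 + 6\right) = 518 \cdot 6 \cdot 4 = 518 \cdot 24 = 12432$)
$j - g = -277568 - 12432 = -290000$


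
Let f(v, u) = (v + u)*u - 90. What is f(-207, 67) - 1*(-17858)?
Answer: 8388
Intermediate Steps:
f(v, u) = -90 + u*(u + v) (f(v, u) = (u + v)*u - 90 = u*(u + v) - 90 = -90 + u*(u + v))
f(-207, 67) - 1*(-17858) = (-90 + 67**2 + 67*(-207)) - 1*(-17858) = (-90 + 4489 - 13869) + 17858 = -9470 + 17858 = 8388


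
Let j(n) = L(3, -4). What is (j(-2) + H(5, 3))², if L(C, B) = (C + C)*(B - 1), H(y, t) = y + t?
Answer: 484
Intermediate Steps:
H(y, t) = t + y
L(C, B) = 2*C*(-1 + B) (L(C, B) = (2*C)*(-1 + B) = 2*C*(-1 + B))
j(n) = -30 (j(n) = 2*3*(-1 - 4) = 2*3*(-5) = -30)
(j(-2) + H(5, 3))² = (-30 + (3 + 5))² = (-30 + 8)² = (-22)² = 484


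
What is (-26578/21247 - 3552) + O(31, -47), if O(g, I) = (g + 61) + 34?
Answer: -72818800/21247 ≈ -3427.3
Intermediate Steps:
O(g, I) = 95 + g (O(g, I) = (61 + g) + 34 = 95 + g)
(-26578/21247 - 3552) + O(31, -47) = (-26578/21247 - 3552) + (95 + 31) = (-26578*1/21247 - 3552) + 126 = (-26578/21247 - 3552) + 126 = -75495922/21247 + 126 = -72818800/21247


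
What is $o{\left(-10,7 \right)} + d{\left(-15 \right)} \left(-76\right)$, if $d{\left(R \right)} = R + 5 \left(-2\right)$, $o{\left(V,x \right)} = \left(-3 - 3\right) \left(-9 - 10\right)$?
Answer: $2014$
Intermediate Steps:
$o{\left(V,x \right)} = 114$ ($o{\left(V,x \right)} = \left(-6\right) \left(-19\right) = 114$)
$d{\left(R \right)} = -10 + R$ ($d{\left(R \right)} = R - 10 = -10 + R$)
$o{\left(-10,7 \right)} + d{\left(-15 \right)} \left(-76\right) = 114 + \left(-10 - 15\right) \left(-76\right) = 114 - -1900 = 114 + 1900 = 2014$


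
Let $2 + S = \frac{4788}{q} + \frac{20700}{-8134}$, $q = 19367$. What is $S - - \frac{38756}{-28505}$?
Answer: $- \frac{12701776413444}{2245213114445} \approx -5.6573$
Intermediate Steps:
$S = - \frac{338506832}{78765589}$ ($S = -2 + \left(\frac{4788}{19367} + \frac{20700}{-8134}\right) = -2 + \left(4788 \cdot \frac{1}{19367} + 20700 \left(- \frac{1}{8134}\right)\right) = -2 + \left(\frac{4788}{19367} - \frac{10350}{4067}\right) = -2 - \frac{180975654}{78765589} = - \frac{338506832}{78765589} \approx -4.2976$)
$S - - \frac{38756}{-28505} = - \frac{338506832}{78765589} - - \frac{38756}{-28505} = - \frac{338506832}{78765589} - \left(-38756\right) \left(- \frac{1}{28505}\right) = - \frac{338506832}{78765589} - \frac{38756}{28505} = - \frac{12701776413444}{2245213114445}$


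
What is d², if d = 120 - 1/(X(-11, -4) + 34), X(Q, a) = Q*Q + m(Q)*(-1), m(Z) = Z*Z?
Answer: 16638241/1156 ≈ 14393.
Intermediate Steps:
m(Z) = Z²
X(Q, a) = 0 (X(Q, a) = Q*Q + Q²*(-1) = Q² - Q² = 0)
d = 4079/34 (d = 120 - 1/(0 + 34) = 120 - 1/34 = 4079/34 ≈ 119.97)
d² = (4079/34)² = 16638241/1156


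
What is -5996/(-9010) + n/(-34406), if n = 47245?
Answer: -109689537/154999030 ≈ -0.70768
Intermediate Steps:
-5996/(-9010) + n/(-34406) = -5996/(-9010) + 47245/(-34406) = -5996*(-1/9010) + 47245*(-1/34406) = 2998/4505 - 47245/34406 = -109689537/154999030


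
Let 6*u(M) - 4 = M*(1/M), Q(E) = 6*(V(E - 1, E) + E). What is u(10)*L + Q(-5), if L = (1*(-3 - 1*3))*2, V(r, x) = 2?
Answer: -28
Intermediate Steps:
L = -12 (L = (1*(-3 - 3))*2 = (1*(-6))*2 = -6*2 = -12)
Q(E) = 12 + 6*E (Q(E) = 6*(2 + E) = 12 + 6*E)
u(M) = ⅚ (u(M) = ⅔ + (M*(1/M))/6 = ⅔ + (M/M)/6 = ⅔ + (⅙)*1 = ⅔ + ⅙ = ⅚)
u(10)*L + Q(-5) = (⅚)*(-12) + (12 + 6*(-5)) = -10 + (12 - 30) = -10 - 18 = -28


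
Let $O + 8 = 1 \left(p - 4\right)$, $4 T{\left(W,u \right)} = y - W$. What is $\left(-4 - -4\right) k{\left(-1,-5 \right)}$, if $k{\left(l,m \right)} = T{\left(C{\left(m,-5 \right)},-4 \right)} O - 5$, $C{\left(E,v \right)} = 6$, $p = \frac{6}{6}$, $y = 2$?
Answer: $0$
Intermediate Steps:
$p = 1$ ($p = 6 \cdot \frac{1}{6} = 1$)
$T{\left(W,u \right)} = \frac{1}{2} - \frac{W}{4}$ ($T{\left(W,u \right)} = \frac{2 - W}{4} = \frac{1}{2} - \frac{W}{4}$)
$O = -11$ ($O = -8 + 1 \left(1 - 4\right) = -8 + 1 \left(-3\right) = -8 - 3 = -11$)
$k{\left(l,m \right)} = 6$ ($k{\left(l,m \right)} = \left(\frac{1}{2} - \frac{3}{2}\right) \left(-11\right) - 5 = \left(-1\right) \left(-11\right) - 5 = 11 - 5 = 6$)
$\left(-4 - -4\right) k{\left(-1,-5 \right)} = \left(-4 - -4\right) 6 = \left(-4 + 4\right) 6 = 0 \cdot 6 = 0$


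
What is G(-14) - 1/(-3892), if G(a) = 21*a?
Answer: -1144247/3892 ≈ -294.00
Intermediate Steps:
G(-14) - 1/(-3892) = 21*(-14) - 1/(-3892) = -294 - 1*(-1/3892) = -294 + 1/3892 = -1144247/3892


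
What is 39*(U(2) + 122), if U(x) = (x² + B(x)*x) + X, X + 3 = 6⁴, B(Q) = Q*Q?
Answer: 55653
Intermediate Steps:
B(Q) = Q²
X = 1293 (X = -3 + 6⁴ = -3 + 1296 = 1293)
U(x) = 1293 + x² + x³ (U(x) = (x² + x²*x) + 1293 = (x² + x³) + 1293 = 1293 + x² + x³)
39*(U(2) + 122) = 39*((1293 + 2² + 2³) + 122) = 39*((1293 + 4 + 8) + 122) = 39*(1305 + 122) = 39*1427 = 55653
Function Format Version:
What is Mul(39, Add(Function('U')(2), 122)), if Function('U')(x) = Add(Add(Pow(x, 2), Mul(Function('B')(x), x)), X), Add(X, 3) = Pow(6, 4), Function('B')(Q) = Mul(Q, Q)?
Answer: 55653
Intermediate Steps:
Function('B')(Q) = Pow(Q, 2)
X = 1293 (X = Add(-3, Pow(6, 4)) = Add(-3, 1296) = 1293)
Function('U')(x) = Add(1293, Pow(x, 2), Pow(x, 3)) (Function('U')(x) = Add(Add(Pow(x, 2), Mul(Pow(x, 2), x)), 1293) = Add(Add(Pow(x, 2), Pow(x, 3)), 1293) = Add(1293, Pow(x, 2), Pow(x, 3)))
Mul(39, Add(Function('U')(2), 122)) = Mul(39, Add(Add(1293, Pow(2, 2), Pow(2, 3)), 122)) = Mul(39, Add(Add(1293, 4, 8), 122)) = Mul(39, Add(1305, 122)) = Mul(39, 1427) = 55653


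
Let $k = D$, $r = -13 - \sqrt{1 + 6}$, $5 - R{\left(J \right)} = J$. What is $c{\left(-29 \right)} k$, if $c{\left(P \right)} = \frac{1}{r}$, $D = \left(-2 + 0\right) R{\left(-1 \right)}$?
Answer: $\frac{26}{27} - \frac{2 \sqrt{7}}{27} \approx 0.76698$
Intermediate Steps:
$R{\left(J \right)} = 5 - J$
$r = -13 - \sqrt{7} \approx -15.646$
$D = -12$ ($D = \left(-2 + 0\right) \left(5 - -1\right) = - 2 \left(5 + 1\right) = \left(-2\right) 6 = -12$)
$c{\left(P \right)} = \frac{1}{-13 - \sqrt{7}}$
$k = -12$
$c{\left(-29 \right)} k = \left(- \frac{13}{162} + \frac{\sqrt{7}}{162}\right) \left(-12\right) = \frac{26}{27} - \frac{2 \sqrt{7}}{27}$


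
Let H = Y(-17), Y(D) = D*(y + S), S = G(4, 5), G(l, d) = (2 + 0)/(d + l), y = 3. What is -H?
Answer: 493/9 ≈ 54.778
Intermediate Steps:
G(l, d) = 2/(d + l)
S = 2/9 (S = 2/(5 + 4) = 2/9 ≈ 0.22222)
Y(D) = 29*D/9 (Y(D) = D*(3 + 2/9) = D*(29/9) = 29*D/9)
H = -493/9 (H = (29/9)*(-17) = -493/9 ≈ -54.778)
-H = -1*(-493/9) = 493/9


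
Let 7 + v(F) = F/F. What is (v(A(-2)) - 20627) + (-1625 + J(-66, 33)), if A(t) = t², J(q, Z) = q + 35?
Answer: -22289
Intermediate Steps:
J(q, Z) = 35 + q
v(F) = -6 (v(F) = -7 + F/F = -7 + 1 = -6)
(v(A(-2)) - 20627) + (-1625 + J(-66, 33)) = (-6 - 20627) + (-1625 + (35 - 66)) = -20633 + (-1625 - 31) = -20633 - 1656 = -22289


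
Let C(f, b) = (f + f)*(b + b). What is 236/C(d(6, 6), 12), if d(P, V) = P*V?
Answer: 59/432 ≈ 0.13657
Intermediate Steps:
C(f, b) = 4*b*f (C(f, b) = (2*f)*(2*b) = 4*b*f)
236/C(d(6, 6), 12) = 236/((4*12*(6*6))) = 236/((4*12*36)) = 236/1728 = 236*(1/1728) = 59/432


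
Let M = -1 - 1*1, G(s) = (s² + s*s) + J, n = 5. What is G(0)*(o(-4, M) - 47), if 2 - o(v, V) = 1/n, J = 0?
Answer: 0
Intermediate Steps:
G(s) = 2*s² (G(s) = (s² + s*s) + 0 = (s² + s²) + 0 = 2*s² + 0 = 2*s²)
M = -2 (M = -1 - 1 = -2)
o(v, V) = 9/5 (o(v, V) = 2 - 1/5 = 2 - 1*⅕ = 2 - ⅕ = 9/5)
G(0)*(o(-4, M) - 47) = (2*0²)*(9/5 - 47) = (2*0)*(-226/5) = 0*(-226/5) = 0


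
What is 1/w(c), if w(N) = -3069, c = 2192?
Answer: -1/3069 ≈ -0.00032584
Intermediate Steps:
1/w(c) = 1/(-3069) = -1/3069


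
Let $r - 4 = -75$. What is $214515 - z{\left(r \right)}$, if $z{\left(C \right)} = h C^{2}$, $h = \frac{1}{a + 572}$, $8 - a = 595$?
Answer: $\frac{3222766}{15} \approx 2.1485 \cdot 10^{5}$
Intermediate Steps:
$a = -587$ ($a = 8 - 595 = -587$)
$r = -71$ ($r = 4 - 75 = -71$)
$h = - \frac{1}{15}$ ($h = \frac{1}{-587 + 572} = \frac{1}{-15} = - \frac{1}{15} \approx -0.066667$)
$z{\left(C \right)} = - \frac{C^{2}}{15}$
$214515 - z{\left(r \right)} = 214515 - - \frac{\left(-71\right)^{2}}{15} = 214515 - \left(- \frac{1}{15}\right) 5041 = 214515 - - \frac{5041}{15} = 214515 + \frac{5041}{15} = \frac{3222766}{15}$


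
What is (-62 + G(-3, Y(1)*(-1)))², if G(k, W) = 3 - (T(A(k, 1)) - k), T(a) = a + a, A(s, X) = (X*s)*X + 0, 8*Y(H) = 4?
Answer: 3136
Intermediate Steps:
Y(H) = ½ (Y(H) = (⅛)*4 = ½)
A(s, X) = s*X² (A(s, X) = s*X² + 0 = s*X²)
T(a) = 2*a
G(k, W) = 3 - k (G(k, W) = 3 - (2*(k*1²) - k) = 3 - (2*(k*1) - k) = 3 - (2*k - k) = 3 - k)
(-62 + G(-3, Y(1)*(-1)))² = (-62 + (3 - 1*(-3)))² = (-62 + (3 + 3))² = (-62 + 6)² = (-56)² = 3136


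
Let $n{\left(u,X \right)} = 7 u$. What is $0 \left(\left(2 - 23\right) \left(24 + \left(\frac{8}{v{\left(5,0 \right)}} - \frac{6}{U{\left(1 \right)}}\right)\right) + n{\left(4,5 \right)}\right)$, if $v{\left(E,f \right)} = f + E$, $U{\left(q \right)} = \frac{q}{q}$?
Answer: $0$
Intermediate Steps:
$U{\left(q \right)} = 1$
$v{\left(E,f \right)} = E + f$
$0 \left(\left(2 - 23\right) \left(24 + \left(\frac{8}{v{\left(5,0 \right)}} - \frac{6}{U{\left(1 \right)}}\right)\right) + n{\left(4,5 \right)}\right) = 0 \left(\left(2 - 23\right) \left(24 + \left(\frac{8}{5 + 0} - \frac{6}{1}\right)\right) + 7 \cdot 4\right) = 0 \left(- 21 \left(24 + \left(\frac{8}{5} - 6\right)\right) + 28\right) = 0 \left(- 21 \left(24 - \frac{22}{5}\right) + 28\right) = 0 \left(\left(-21\right) \frac{98}{5} + 28\right) = 0 \left(- \frac{2058}{5} + 28\right) = 0 \left(- \frac{1918}{5}\right) = 0$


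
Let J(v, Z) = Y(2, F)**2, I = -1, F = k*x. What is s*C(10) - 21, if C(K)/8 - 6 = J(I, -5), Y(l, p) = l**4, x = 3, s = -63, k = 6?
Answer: -132069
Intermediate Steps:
F = 18 (F = 6*3 = 18)
J(v, Z) = 256 (J(v, Z) = (2**4)**2 = 16**2 = 256)
C(K) = 2096 (C(K) = 48 + 8*256 = 48 + 2048 = 2096)
s*C(10) - 21 = -63*2096 - 21 = -132048 - 21 = -132069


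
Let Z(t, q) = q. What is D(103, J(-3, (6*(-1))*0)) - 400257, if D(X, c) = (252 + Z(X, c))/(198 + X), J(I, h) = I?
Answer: -120477108/301 ≈ -4.0026e+5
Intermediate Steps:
D(X, c) = (252 + c)/(198 + X)
D(103, J(-3, (6*(-1))*0)) - 400257 = (252 - 3)/(198 + 103) - 400257 = 249/301 - 400257 = -120477108/301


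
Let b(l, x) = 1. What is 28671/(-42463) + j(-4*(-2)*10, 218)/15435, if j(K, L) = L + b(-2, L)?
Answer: -144412496/218472135 ≈ -0.66101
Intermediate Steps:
j(K, L) = 1 + L (j(K, L) = L + 1 = 1 + L)
28671/(-42463) + j(-4*(-2)*10, 218)/15435 = 28671/(-42463) + (1 + 218)/15435 = 28671*(-1/42463) + 219*(1/15435) = -28671/42463 + 73/5145 = -144412496/218472135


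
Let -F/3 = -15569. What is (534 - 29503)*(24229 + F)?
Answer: -2054944984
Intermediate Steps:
F = 46707 (F = -3*(-15569) = 46707)
(534 - 29503)*(24229 + F) = (534 - 29503)*(24229 + 46707) = -28969*70936 = -2054944984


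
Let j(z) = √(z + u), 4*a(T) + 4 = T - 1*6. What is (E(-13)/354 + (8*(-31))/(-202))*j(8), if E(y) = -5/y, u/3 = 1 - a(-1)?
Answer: 571153*√77/929604 ≈ 5.3914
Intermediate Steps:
a(T) = -5/2 + T/4 (a(T) = -1 + (T - 1*6)/4 = -1 + (T - 6)/4 = -1 + (-6 + T)/4 = -1 + (-3/2 + T/4) = -5/2 + T/4)
u = 45/4 (u = 3*(1 - (-5/2 + (¼)*(-1))) = 3*(1 - (-5/2 - ¼)) = 3*(1 - 1*(-11/4)) = 3*(1 + 11/4) = 3*(15/4) = 45/4 ≈ 11.250)
j(z) = √(45/4 + z) (j(z) = √(z + 45/4) = √(45/4 + z))
(E(-13)/354 + (8*(-31))/(-202))*j(8) = (-5/(-13)/354 + (8*(-31))/(-202))*(√(45 + 4*8)/2) = (-5*(-1/13)*(1/354) - 248*(-1/202))*(√(45 + 32)/2) = ((5/13)*(1/354) + 124/101)*(√77/2) = (5/4602 + 124/101)*(√77/2) = 571153*(√77/2)/464802 = 571153*√77/929604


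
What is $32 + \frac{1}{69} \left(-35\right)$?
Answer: $\frac{2173}{69} \approx 31.493$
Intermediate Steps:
$32 + \frac{1}{69} \left(-35\right) = 32 - \frac{35}{69} = \frac{2173}{69}$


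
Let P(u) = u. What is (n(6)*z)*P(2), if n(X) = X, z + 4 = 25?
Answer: 252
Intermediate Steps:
z = 21 (z = -4 + 25 = 21)
(n(6)*z)*P(2) = (6*21)*2 = 126*2 = 252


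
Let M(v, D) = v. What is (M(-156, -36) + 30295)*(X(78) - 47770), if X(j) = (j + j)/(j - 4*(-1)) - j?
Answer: -59123374910/41 ≈ -1.4420e+9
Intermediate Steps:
X(j) = -j + 2*j/(4 + j) (X(j) = (2*j)/(j + 4) - j = (2*j)/(4 + j) - j = 2*j/(4 + j) - j = -j + 2*j/(4 + j))
(M(-156, -36) + 30295)*(X(78) - 47770) = (-156 + 30295)*(-1*78*(2 + 78)/(4 + 78) - 47770) = 30139*(-1*78*80/82 - 47770) = 30139*(-1*78*1/82*80 - 47770) = 30139*(-3120/41 - 47770) = 30139*(-1961690/41) = -59123374910/41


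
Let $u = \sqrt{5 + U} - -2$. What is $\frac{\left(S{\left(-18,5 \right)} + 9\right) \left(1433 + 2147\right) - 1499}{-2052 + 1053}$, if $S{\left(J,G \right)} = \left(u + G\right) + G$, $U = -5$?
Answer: $- \frac{73681}{999} \approx -73.755$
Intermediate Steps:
$u = 2$ ($u = \sqrt{5 - 5} - -2 = \sqrt{0} + 2 = 0 + 2 = 2$)
$S{\left(J,G \right)} = 2 + 2 G$ ($S{\left(J,G \right)} = \left(2 + G\right) + G = 2 + 2 G$)
$\frac{\left(S{\left(-18,5 \right)} + 9\right) \left(1433 + 2147\right) - 1499}{-2052 + 1053} = \frac{\left(\left(2 + 2 \cdot 5\right) + 9\right) \left(1433 + 2147\right) - 1499}{-2052 + 1053} = \frac{\left(\left(2 + 10\right) + 9\right) 3580 - 1499}{-999} = \left(\left(12 + 9\right) 3580 - 1499\right) \left(- \frac{1}{999}\right) = \left(21 \cdot 3580 - 1499\right) \left(- \frac{1}{999}\right) = \left(75180 - 1499\right) \left(- \frac{1}{999}\right) = 73681 \left(- \frac{1}{999}\right) = - \frac{73681}{999}$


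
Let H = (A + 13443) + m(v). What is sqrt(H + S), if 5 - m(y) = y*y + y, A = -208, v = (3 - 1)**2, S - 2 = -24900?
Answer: I*sqrt(11678) ≈ 108.06*I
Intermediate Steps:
S = -24898 (S = 2 - 24900 = -24898)
v = 4 (v = 2**2 = 4)
m(y) = 5 - y - y**2 (m(y) = 5 - (y*y + y) = 5 - (y**2 + y) = 5 - (y + y**2) = 5 + (-y - y**2) = 5 - y - y**2)
H = 13220 (H = (-208 + 13443) + (5 - 1*4 - 1*4**2) = 13235 + (5 - 4 - 1*16) = 13235 + (5 - 4 - 16) = 13235 - 15 = 13220)
sqrt(H + S) = sqrt(13220 - 24898) = sqrt(-11678) = I*sqrt(11678)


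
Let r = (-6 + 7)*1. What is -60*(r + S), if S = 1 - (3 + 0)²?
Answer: 420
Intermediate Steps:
S = -8 (S = 1 - 1*3² = 1 - 1*9 = 1 - 9 = -8)
r = 1 (r = 1*1 = 1)
-60*(r + S) = -60*(1 - 8) = -60*(-7) = 420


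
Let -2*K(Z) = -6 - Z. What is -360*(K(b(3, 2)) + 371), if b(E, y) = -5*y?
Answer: -132840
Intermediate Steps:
K(Z) = 3 + Z/2 (K(Z) = -(-6 - Z)/2 = 3 + Z/2)
-360*(K(b(3, 2)) + 371) = -360*((3 + (-5*2)/2) + 371) = -360*((3 + (1/2)*(-10)) + 371) = -360*((3 - 5) + 371) = -360*(-2 + 371) = -360*369 = -132840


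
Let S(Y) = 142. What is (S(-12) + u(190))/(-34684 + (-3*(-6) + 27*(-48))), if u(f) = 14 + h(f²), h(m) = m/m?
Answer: -157/35962 ≈ -0.0043657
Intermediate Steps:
h(m) = 1
u(f) = 15 (u(f) = 14 + 1 = 15)
(S(-12) + u(190))/(-34684 + (-3*(-6) + 27*(-48))) = (142 + 15)/(-34684 + (-3*(-6) + 27*(-48))) = 157/(-34684 + (18 - 1296)) = 157/(-34684 - 1278) = 157/(-35962) = 157*(-1/35962) = -157/35962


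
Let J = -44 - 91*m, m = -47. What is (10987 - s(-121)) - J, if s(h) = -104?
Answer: 6858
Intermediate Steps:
J = 4233 (J = -44 - 91*(-47) = -44 + 4277 = 4233)
(10987 - s(-121)) - J = (10987 - 1*(-104)) - 1*4233 = (10987 + 104) - 4233 = 11091 - 4233 = 6858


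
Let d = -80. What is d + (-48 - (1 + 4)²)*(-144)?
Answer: 10432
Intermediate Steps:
d + (-48 - (1 + 4)²)*(-144) = -80 + (-48 - (1 + 4)²)*(-144) = -80 + (-48 - 1*5²)*(-144) = -80 + (-48 - 1*25)*(-144) = -80 + (-48 - 25)*(-144) = -80 - 73*(-144) = -80 + 10512 = 10432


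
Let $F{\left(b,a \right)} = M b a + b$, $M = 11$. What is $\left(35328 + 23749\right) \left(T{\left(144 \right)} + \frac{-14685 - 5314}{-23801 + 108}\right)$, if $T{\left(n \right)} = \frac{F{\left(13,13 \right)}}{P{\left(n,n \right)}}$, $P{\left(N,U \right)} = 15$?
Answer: $\frac{879327293879}{118465} \approx 7.4227 \cdot 10^{6}$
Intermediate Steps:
$F{\left(b,a \right)} = b + 11 a b$ ($F{\left(b,a \right)} = 11 b a + b = 11 a b + b = b + 11 a b$)
$T{\left(n \right)} = \frac{624}{5}$ ($T{\left(n \right)} = \frac{13 \left(1 + 11 \cdot 13\right)}{15} = 13 \left(1 + 143\right) \frac{1}{15} = 13 \cdot 144 \cdot \frac{1}{15} = 1872 \cdot \frac{1}{15} = \frac{624}{5}$)
$\left(35328 + 23749\right) \left(T{\left(144 \right)} + \frac{-14685 - 5314}{-23801 + 108}\right) = \left(35328 + 23749\right) \left(\frac{624}{5} + \frac{-14685 - 5314}{-23801 + 108}\right) = 59077 \left(\frac{624}{5} - \frac{19999}{-23693}\right) = 59077 \left(\frac{624}{5} - - \frac{19999}{23693}\right) = 59077 \left(\frac{624}{5} + \frac{19999}{23693}\right) = 59077 \cdot \frac{14884427}{118465} = \frac{879327293879}{118465}$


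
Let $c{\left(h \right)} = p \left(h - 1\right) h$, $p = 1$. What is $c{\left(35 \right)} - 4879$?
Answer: $-3689$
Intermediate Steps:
$c{\left(h \right)} = h \left(-1 + h\right)$ ($c{\left(h \right)} = 1 \left(h - 1\right) h = 1 \left(-1 + h\right) h = \left(-1 + h\right) h = h \left(-1 + h\right)$)
$c{\left(35 \right)} - 4879 = 35 \left(-1 + 35\right) - 4879 = 35 \cdot 34 - 4879 = 1190 - 4879 = -3689$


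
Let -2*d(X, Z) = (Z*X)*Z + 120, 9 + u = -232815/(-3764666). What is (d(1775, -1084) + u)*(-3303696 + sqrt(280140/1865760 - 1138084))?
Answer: 6485201708792531768472/1882333 - 8154058416689781*I*sqrt(4221370)/15058664 ≈ 3.4453e+15 - 1.1125e+12*I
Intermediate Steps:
u = -33649179/3764666 (u = -9 - 232815/(-3764666) = -9 - 232815*(-1/3764666) = -9 + 232815/3764666 = -33649179/3764666 ≈ -8.9382)
d(X, Z) = -60 - X*Z**2/2 (d(X, Z) = -((Z*X)*Z + 120)/2 = -((X*Z)*Z + 120)/2 = -(X*Z**2 + 120)/2 = -(120 + X*Z**2)/2 = -60 - X*Z**2/2)
(d(1775, -1084) + u)*(-3303696 + sqrt(280140/1865760 - 1138084)) = ((-60 - 1/2*1775*(-1084)**2) - 33649179/3764666)*(-3303696 + sqrt(280140/1865760 - 1138084)) = ((-60 - 1/2*1775*1175056) - 33649179/3764666)*(-3303696 + sqrt(280140*(1/1865760) - 1138084)) = ((-60 - 1042862200) - 33649179/3764666)*(-3303696 + sqrt(203/1352 - 1138084)) = (-1042862260 - 33649179/3764666)*(-3303696 + sqrt(-1538689365/1352)) = -3926028126554339*(-3303696 + 27*I*sqrt(4221370)/52)/3764666 = 6485201708792531768472/1882333 - 8154058416689781*I*sqrt(4221370)/15058664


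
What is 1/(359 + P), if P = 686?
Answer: 1/1045 ≈ 0.00095694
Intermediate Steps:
1/(359 + P) = 1/(359 + 686) = 1/1045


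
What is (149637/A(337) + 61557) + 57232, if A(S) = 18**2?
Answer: 12879091/108 ≈ 1.1925e+5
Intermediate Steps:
A(S) = 324
(149637/A(337) + 61557) + 57232 = (149637/324 + 61557) + 57232 = (149637*(1/324) + 61557) + 57232 = (49879/108 + 61557) + 57232 = 6698035/108 + 57232 = 12879091/108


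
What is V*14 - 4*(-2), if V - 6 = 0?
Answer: 92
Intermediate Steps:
V = 6 (V = 6 + 0 = 6)
V*14 - 4*(-2) = 6*14 - 4*(-2) = 84 + 8 = 92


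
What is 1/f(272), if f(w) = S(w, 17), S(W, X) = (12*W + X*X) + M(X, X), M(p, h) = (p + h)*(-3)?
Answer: 1/3451 ≈ 0.00028977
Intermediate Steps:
M(p, h) = -3*h - 3*p (M(p, h) = (h + p)*(-3) = -3*h - 3*p)
S(W, X) = X**2 - 6*X + 12*W (S(W, X) = (12*W + X*X) + (-3*X - 3*X) = (12*W + X**2) - 6*X = (X**2 + 12*W) - 6*X = X**2 - 6*X + 12*W)
f(w) = 187 + 12*w (f(w) = 17**2 - 6*17 + 12*w = 289 - 102 + 12*w = 187 + 12*w)
1/f(272) = 1/(187 + 12*272) = 1/(187 + 3264) = 1/3451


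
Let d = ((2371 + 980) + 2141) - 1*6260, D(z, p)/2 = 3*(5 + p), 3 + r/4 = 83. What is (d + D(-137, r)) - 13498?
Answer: -12316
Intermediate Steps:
r = 320 (r = -12 + 4*83 = -12 + 332 = 320)
D(z, p) = 30 + 6*p (D(z, p) = 2*(3*(5 + p)) = 2*(15 + 3*p) = 30 + 6*p)
d = -768 (d = (3351 + 2141) - 6260 = 5492 - 6260 = -768)
(d + D(-137, r)) - 13498 = (-768 + (30 + 6*320)) - 13498 = (-768 + (30 + 1920)) - 13498 = (-768 + 1950) - 13498 = 1182 - 13498 = -12316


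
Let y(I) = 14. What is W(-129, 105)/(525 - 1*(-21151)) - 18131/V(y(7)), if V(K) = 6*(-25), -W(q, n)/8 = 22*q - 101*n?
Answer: 102284789/812850 ≈ 125.83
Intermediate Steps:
W(q, n) = -176*q + 808*n (W(q, n) = -8*(22*q - 101*n) = -8*(-101*n + 22*q) = -176*q + 808*n)
V(K) = -150
W(-129, 105)/(525 - 1*(-21151)) - 18131/V(y(7)) = (-176*(-129) + 808*105)/(525 - 1*(-21151)) - 18131/(-150) = (22704 + 84840)/(525 + 21151) - 18131*(-1/150) = 107544/21676 + 18131/150 = 107544*(1/21676) + 18131/150 = 26886/5419 + 18131/150 = 102284789/812850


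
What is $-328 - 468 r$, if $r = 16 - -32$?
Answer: $-22792$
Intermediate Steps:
$r = 48$ ($r = 16 + 32 = 48$)
$-328 - 468 r = -328 - 22464 = -22792$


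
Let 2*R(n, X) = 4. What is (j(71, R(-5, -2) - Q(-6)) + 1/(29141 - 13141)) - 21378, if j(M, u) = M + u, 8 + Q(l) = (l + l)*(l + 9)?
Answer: -340175999/16000 ≈ -21261.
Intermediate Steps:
R(n, X) = 2 (R(n, X) = (1/2)*4 = 2)
Q(l) = -8 + 2*l*(9 + l) (Q(l) = -8 + (l + l)*(l + 9) = -8 + (2*l)*(9 + l) = -8 + 2*l*(9 + l))
(j(71, R(-5, -2) - Q(-6)) + 1/(29141 - 13141)) - 21378 = ((71 + (2 - (-8 + 2*(-6)**2 + 18*(-6)))) + 1/(29141 - 13141)) - 21378 = ((71 + (2 - (-8 + 2*36 - 108))) + 1/16000) - 21378 = ((71 + (2 - (-8 + 72 - 108))) + 1/16000) - 21378 = ((71 + (2 - 1*(-44))) + 1/16000) - 21378 = ((71 + (2 + 44)) + 1/16000) - 21378 = ((71 + 46) + 1/16000) - 21378 = (117 + 1/16000) - 21378 = 1872001/16000 - 21378 = -340175999/16000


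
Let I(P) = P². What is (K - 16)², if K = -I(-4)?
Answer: 1024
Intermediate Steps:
K = -16 (K = -1*(-4)² = -1*16 = -16)
(K - 16)² = (-16 - 16)² = (-32)² = 1024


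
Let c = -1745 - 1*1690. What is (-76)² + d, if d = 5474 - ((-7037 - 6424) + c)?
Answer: 28146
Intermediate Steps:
c = -3435 (c = -1745 - 1690 = -3435)
d = 22370 (d = 5474 - ((-7037 - 6424) - 3435) = 5474 - (-13461 - 3435) = 5474 - 1*(-16896) = 5474 + 16896 = 22370)
(-76)² + d = (-76)² + 22370 = 5776 + 22370 = 28146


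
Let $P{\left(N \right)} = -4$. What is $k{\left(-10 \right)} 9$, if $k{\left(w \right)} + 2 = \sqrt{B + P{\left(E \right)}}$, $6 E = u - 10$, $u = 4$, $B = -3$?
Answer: $-18 + 9 i \sqrt{7} \approx -18.0 + 23.812 i$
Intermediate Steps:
$E = -1$ ($E = \frac{4 - 10}{6} = \frac{1}{6} \left(-6\right) = -1$)
$k{\left(w \right)} = -2 + i \sqrt{7}$ ($k{\left(w \right)} = -2 + \sqrt{-3 - 4} = -2 + \sqrt{-7} = -2 + i \sqrt{7}$)
$k{\left(-10 \right)} 9 = \left(-2 + i \sqrt{7}\right) 9 = -18 + 9 i \sqrt{7}$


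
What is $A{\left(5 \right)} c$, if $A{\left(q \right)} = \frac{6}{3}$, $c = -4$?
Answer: $-8$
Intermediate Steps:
$A{\left(q \right)} = 2$ ($A{\left(q \right)} = 6 \cdot \frac{1}{3} = 2$)
$A{\left(5 \right)} c = 2 \left(-4\right) = -8$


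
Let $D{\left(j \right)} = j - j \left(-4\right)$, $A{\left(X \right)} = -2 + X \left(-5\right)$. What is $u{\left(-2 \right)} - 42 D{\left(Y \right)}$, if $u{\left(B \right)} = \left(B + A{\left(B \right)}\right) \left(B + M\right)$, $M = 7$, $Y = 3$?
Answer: $-600$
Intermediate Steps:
$A{\left(X \right)} = -2 - 5 X$
$D{\left(j \right)} = 5 j$ ($D{\left(j \right)} = j - - 4 j = j + 4 j = 5 j$)
$u{\left(B \right)} = \left(-2 - 4 B\right) \left(7 + B\right)$ ($u{\left(B \right)} = \left(B - \left(2 + 5 B\right)\right) \left(B + 7\right) = \left(-2 - 4 B\right) \left(7 + B\right)$)
$u{\left(-2 \right)} - 42 D{\left(Y \right)} = \left(-14 - -60 - 4 \left(-2\right)^{2}\right) - 42 \cdot 5 \cdot 3 = \left(-14 + 60 - 16\right) - 630 = 30 - 630 = -600$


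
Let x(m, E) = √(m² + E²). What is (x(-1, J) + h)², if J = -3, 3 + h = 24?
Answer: (21 + √10)² ≈ 583.82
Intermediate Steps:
h = 21 (h = -3 + 24 = 21)
x(m, E) = √(E² + m²)
(x(-1, J) + h)² = (√((-3)² + (-1)²) + 21)² = (√(9 + 1) + 21)² = (√10 + 21)² = (21 + √10)²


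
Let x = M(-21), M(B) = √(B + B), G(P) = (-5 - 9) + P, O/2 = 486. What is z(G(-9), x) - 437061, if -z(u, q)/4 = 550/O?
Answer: -106206373/243 ≈ -4.3706e+5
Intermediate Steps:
O = 972 (O = 2*486 = 972)
G(P) = -14 + P
M(B) = √2*√B (M(B) = √(2*B) = √2*√B)
x = I*√42 (x = √2*√(-21) = √2*(I*√21) = I*√42 ≈ 6.4807*I)
z(u, q) = -550/243 (z(u, q) = -2200/972 = -4*275/486 = -550/243)
z(G(-9), x) - 437061 = -550/243 - 437061 = -106206373/243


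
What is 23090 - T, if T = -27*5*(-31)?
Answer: 18905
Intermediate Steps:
T = 4185 (T = -135*(-31) = 4185)
23090 - T = 23090 - 1*4185 = 23090 - 4185 = 18905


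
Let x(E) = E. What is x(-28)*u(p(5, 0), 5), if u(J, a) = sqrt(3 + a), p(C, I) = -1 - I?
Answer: -56*sqrt(2) ≈ -79.196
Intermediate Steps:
x(-28)*u(p(5, 0), 5) = -28*sqrt(3 + 5) = -56*sqrt(2)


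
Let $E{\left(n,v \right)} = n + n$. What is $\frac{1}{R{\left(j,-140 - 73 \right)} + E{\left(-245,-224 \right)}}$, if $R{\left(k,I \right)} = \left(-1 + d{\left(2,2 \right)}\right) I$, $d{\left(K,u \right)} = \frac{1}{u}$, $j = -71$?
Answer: $- \frac{2}{767} \approx -0.0026076$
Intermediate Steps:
$E{\left(n,v \right)} = 2 n$
$R{\left(k,I \right)} = - \frac{I}{2}$ ($R{\left(k,I \right)} = \left(-1 + \frac{1}{2}\right) I = - \frac{I}{2}$)
$\frac{1}{R{\left(j,-140 - 73 \right)} + E{\left(-245,-224 \right)}} = \frac{1}{- \frac{-140 - 73}{2} + 2 \left(-245\right)} = \frac{1}{\left(- \frac{1}{2}\right) \left(-213\right) - 490} = \frac{1}{\frac{213}{2} - 490} = \frac{1}{- \frac{767}{2}} = - \frac{2}{767}$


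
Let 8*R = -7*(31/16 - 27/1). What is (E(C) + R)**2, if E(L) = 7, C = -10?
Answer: 13712209/16384 ≈ 836.93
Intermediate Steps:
R = 2807/128 (R = (-7*(31/16 - 27/1))/8 = (-7*(31*(1/16) - 27*1))/8 = (-7*(31/16 - 27))/8 = (-7*(-401/16))/8 = (1/8)*(2807/16) = 2807/128 ≈ 21.930)
(E(C) + R)**2 = (7 + 2807/128)**2 = (3703/128)**2 = 13712209/16384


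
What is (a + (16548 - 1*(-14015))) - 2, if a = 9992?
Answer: 40553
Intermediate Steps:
(a + (16548 - 1*(-14015))) - 2 = (9992 + (16548 - 1*(-14015))) - 2 = (9992 + (16548 + 14015)) - 2 = (9992 + 30563) - 2 = 40555 - 2 = 40553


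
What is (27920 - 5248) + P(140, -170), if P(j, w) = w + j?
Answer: 22642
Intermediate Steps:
P(j, w) = j + w
(27920 - 5248) + P(140, -170) = (27920 - 5248) + (140 - 170) = 22672 - 30 = 22642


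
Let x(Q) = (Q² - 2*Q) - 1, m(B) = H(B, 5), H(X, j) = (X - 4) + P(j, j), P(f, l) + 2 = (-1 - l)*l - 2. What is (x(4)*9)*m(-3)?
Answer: -2583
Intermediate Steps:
P(f, l) = -4 + l*(-1 - l) (P(f, l) = -2 + ((-1 - l)*l - 2) = -2 + (l*(-1 - l) - 2) = -2 + (-2 + l*(-1 - l)) = -4 + l*(-1 - l))
H(X, j) = -8 + X - j - j² (H(X, j) = (X - 4) + (-4 - j - j²) = (-4 + X) + (-4 - j - j²) = -8 + X - j - j²)
m(B) = -38 + B (m(B) = -8 + B - 1*5 - 1*5² = -8 + B - 5 - 1*25 = -8 + B - 5 - 25 = -38 + B)
x(Q) = -1 + Q² - 2*Q
(x(4)*9)*m(-3) = ((-1 + 4² - 2*4)*9)*(-38 - 3) = ((-1 + 16 - 8)*9)*(-41) = (7*9)*(-41) = 63*(-41) = -2583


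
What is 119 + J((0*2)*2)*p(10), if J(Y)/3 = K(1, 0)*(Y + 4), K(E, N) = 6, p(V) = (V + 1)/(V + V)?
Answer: 793/5 ≈ 158.60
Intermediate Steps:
p(V) = (1 + V)/(2*V) (p(V) = (1 + V)/((2*V)) = (1 + V)*(1/(2*V)) = (1 + V)/(2*V))
J(Y) = 72 + 18*Y (J(Y) = 3*(6*(Y + 4)) = 3*(6*(4 + Y)) = 3*(24 + 6*Y) = 72 + 18*Y)
119 + J((0*2)*2)*p(10) = 119 + (72 + 18*((0*2)*2))*((1/2)*(1 + 10)/10) = 119 + (72 + 18*(0*2))*((1/2)*(1/10)*11) = 119 + (72 + 18*0)*(11/20) = 119 + (72 + 0)*(11/20) = 119 + 72*(11/20) = 119 + 198/5 = 793/5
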